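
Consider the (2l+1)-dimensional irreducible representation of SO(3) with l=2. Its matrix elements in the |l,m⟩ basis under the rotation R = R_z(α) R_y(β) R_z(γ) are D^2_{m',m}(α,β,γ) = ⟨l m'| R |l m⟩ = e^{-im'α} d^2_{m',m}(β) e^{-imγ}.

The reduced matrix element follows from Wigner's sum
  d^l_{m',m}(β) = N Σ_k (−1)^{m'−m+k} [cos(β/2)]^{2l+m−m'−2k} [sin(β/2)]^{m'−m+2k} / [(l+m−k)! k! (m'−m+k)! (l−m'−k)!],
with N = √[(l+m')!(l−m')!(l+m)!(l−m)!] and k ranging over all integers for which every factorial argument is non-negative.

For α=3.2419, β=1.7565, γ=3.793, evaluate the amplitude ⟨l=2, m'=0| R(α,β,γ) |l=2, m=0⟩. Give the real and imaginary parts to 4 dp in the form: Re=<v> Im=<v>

Re=-0.4489 Im=0.0000

First d^2_{0,0}(β=1.7565), then the phase factors e^{-i(0)α} and e^{-i(0)γ}:
c=cos(1.7565/2)=0.638499, s=sin(1.7565/2)=0.769623; N=√[2·2·2·2]=4.000000
k∈{0,1,2} keeps every argument non-negative
  k=0: (−1)^0·4.0000/(4)·0.6385^4·0.7696^0 = +0.166204
  k=1: (−1)^1·4.0000/(1)·0.6385^2·0.7696^2 = -0.965909
  k=2: (−1)^2·4.0000/(4)·0.6385^0·0.7696^4 = +0.350842
d^2_{0,0}(1.7565) = +0.166204 -0.965909 +0.350842 = -0.448863
Attach z-rotation phases: D = e^{-i(0)(3.2419)}·(-0.448863)·e^{-i(0)(3.793)} = -0.448863+0.000000i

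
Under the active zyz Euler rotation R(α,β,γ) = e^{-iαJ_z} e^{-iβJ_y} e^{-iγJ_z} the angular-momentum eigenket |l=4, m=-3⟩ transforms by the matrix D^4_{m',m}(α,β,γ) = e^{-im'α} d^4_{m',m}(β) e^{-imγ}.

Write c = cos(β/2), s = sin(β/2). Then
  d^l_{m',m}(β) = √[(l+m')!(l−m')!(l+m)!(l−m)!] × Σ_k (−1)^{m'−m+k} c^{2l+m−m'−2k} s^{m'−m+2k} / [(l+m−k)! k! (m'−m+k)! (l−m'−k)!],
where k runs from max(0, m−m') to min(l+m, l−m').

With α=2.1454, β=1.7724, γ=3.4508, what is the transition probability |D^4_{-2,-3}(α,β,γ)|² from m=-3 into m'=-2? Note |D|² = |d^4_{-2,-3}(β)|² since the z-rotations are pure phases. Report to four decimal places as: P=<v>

D^4_{-2,-3}(2.1454,1.7724,3.4508) = e^{-i·-2·2.1454}·d^4_{-2,-3}(1.7724)·e^{-i·-3·3.4508}. Compute d first:
c=cos(1.7724/2)=0.632360, s=sin(1.7724/2)=0.774674; N=√[2·720·1·5040]=2693.993318
Admissible k: 0..1 (factorial args all ≥0)
  k=0: (−1)^1·2693.9933/(720)·0.6324^7·0.7747^1 = -0.117202
  k=1: (−1)^2·2693.9933/(240)·0.6324^5·0.7747^3 = +0.527674
d^4_{-2,-3}(1.7724) = -0.117202 +0.527674 = +0.410472
|D^4_{-2,-3}|² = |d^4_{-2,-3}(β)|² = (+0.410472)² = 0.168487 (the z-rotation phases have unit modulus)

P=0.1685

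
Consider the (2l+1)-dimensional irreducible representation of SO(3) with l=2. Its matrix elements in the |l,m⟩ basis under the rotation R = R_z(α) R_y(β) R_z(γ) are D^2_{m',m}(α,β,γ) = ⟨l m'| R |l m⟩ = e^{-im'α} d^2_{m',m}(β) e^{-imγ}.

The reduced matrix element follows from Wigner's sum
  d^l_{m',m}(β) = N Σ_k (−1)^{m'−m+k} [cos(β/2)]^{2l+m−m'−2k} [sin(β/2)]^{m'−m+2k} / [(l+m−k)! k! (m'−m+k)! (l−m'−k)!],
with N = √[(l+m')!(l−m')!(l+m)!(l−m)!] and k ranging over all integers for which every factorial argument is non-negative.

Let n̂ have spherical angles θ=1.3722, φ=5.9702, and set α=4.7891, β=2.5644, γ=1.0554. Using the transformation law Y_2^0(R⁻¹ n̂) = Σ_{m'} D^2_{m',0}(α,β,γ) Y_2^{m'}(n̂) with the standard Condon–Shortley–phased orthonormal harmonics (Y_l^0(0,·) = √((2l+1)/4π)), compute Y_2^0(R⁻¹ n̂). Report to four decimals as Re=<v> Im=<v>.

Re=-0.3140 Im=0.0000

Need the full column D^2_{m',0} for m'=−2..2 at α=4.7891, β=2.5644, γ=1.0554.
cos(β/2)=0.284607, sin(β/2)=0.958644
d^2_{-2,0}: single k=2 term ⇒ +0.182340;  D = -0.180198-0.027865i
d^2_{-1,0}: k∈[1..2] ⇒ +0.054134 -0.614177 = -0.560043;  D = -0.042919+0.558396i
d^2_{0,0}: k∈[0..2] ⇒ +0.006561 -0.297760 +0.844559 = +0.553361;  D = +0.553361+0.000000i
d^2_{1,0}: k∈[0..1] ⇒ -0.054134 +0.614177 = +0.560043;  D = +0.042919+0.558396i
d^2_{2,0}: single k=0 term ⇒ +0.182340;  D = -0.180198+0.027865i
Y_2^{m'}(θ=1.3722,φ=5.9702) and Σ D·Y over m':
  (-0.1802-0.0279i)·(+0.3008+0.2175i)  (-0.0429+0.5584i)·(+0.1422+0.0460i)  (+0.5534+0.0000i)·(-0.2786+0.0000i)  (+0.0429+0.5584i)·(-0.1422+0.0460i)  (-0.1802+0.0279i)·(+0.3008-0.2175i)
Y_2^0(R⁻¹ n̂) = -0.314033+0.000000i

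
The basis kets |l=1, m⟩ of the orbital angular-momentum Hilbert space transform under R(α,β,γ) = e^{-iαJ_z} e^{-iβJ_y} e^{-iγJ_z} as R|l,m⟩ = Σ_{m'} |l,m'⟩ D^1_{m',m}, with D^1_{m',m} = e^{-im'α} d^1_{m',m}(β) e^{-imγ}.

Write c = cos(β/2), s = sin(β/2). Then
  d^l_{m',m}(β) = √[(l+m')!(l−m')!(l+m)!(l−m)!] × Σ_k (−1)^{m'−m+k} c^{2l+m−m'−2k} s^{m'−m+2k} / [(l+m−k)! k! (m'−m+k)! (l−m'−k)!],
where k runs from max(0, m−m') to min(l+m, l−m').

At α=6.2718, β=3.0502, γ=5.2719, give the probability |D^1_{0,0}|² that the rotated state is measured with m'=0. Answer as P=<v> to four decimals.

D^1_{0,0}(6.2718,3.0502,5.2719) = e^{-i·0·6.2718}·d^1_{0,0}(3.0502)·e^{-i·0·5.2719}. Compute d first:
c=cos(3.0502/2)=0.045680, s=sin(3.0502/2)=0.998956; N=√[1·1·1·1]=1.000000
The bounds max(0,m−m')=0 and min(l+m,l−m')=1 give 2 terms
  k=0: (−1)^0·1.0000/(1)·0.0457^2·0.9990^0 = +0.002087
  k=1: (−1)^1·1.0000/(1)·0.0457^0·0.9990^2 = -0.997913
d^1_{0,0}(3.0502) = +0.002087 -0.997913 = -0.995827
|D^1_{0,0}|² = |d^1_{0,0}(β)|² = (-0.995827)² = 0.991671 (the z-rotation phases have unit modulus)

P=0.9917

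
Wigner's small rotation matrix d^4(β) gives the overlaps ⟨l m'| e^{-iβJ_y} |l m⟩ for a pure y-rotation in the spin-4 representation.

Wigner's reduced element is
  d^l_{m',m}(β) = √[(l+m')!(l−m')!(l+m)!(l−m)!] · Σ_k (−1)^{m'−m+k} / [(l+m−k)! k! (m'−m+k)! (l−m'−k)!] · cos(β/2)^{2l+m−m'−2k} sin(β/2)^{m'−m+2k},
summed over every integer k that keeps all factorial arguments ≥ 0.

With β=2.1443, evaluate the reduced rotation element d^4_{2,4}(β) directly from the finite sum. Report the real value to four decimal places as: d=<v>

d=0.0488

d^4_{2,4}(β=2.1443) via Wigner's sum:
With c≡cos(β/2)=0.478237 and s≡sin(β/2)=0.878231, N=[720·2·40320·1]^{1/2}=7619.763776
k∈{2} keeps every argument non-negative
  k=2: (−1)^0·7619.7638/(1440)·0.4782^6·0.8782^2 = +0.048827
d^4_{2,4}(2.1443) = +0.048827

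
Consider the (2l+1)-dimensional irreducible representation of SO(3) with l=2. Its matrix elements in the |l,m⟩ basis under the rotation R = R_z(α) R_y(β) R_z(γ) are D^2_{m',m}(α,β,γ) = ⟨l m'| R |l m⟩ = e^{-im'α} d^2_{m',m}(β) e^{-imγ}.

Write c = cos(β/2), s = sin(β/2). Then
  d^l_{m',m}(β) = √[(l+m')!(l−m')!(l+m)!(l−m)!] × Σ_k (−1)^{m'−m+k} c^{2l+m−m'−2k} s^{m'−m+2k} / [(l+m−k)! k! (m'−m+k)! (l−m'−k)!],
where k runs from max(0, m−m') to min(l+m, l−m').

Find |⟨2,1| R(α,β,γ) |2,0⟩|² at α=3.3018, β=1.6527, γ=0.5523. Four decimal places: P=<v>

First d^2_{1,0}(β=1.6527), then the phase factors e^{-i(1)α} and e^{-i(0)γ}:
c=cos(1.6527/2)=0.677565, s=sin(1.6527/2)=0.735463; N=√[6·1·2·2]=4.898979
k∈{0,1} keeps every argument non-negative
  k=0: (−1)^1·4.8990/(2)·0.6776^3·0.7355^1 = -0.560388
  k=1: (−1)^2·4.8990/(2)·0.6776^1·0.7355^3 = +0.660251
d^2_{1,0}(1.6527) = -0.560388 +0.660251 = +0.099863
|D^2_{1,0}|² = |d^2_{1,0}(β)|² = (+0.099863)² = 0.009973 (the z-rotation phases have unit modulus)

P=0.0100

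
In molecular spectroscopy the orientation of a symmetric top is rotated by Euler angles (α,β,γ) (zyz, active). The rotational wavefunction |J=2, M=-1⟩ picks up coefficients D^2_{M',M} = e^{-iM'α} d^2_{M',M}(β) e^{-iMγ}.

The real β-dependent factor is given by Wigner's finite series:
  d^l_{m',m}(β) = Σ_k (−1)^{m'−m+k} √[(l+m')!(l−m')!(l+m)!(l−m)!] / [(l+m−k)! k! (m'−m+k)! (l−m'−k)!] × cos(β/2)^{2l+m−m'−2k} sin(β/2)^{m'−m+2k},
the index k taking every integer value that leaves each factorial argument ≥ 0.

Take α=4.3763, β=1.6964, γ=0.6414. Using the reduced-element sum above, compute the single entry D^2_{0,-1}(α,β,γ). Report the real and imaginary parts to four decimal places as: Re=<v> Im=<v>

Re=0.1220 Im=0.0911

D^2_{0,-1}(4.3763,1.6964,0.6414) = e^{-i·0·4.3763}·d^2_{0,-1}(1.6964)·e^{-i·-1·0.6414}. Compute d first:
c=cos(1.6964/2)=0.661334, s=sin(1.6964/2)=0.750091; N=√[2·2·1·6]=4.898979
k∈{0,1} keeps every argument non-negative
  k=0: (−1)^1·4.8990/(2)·0.6613^3·0.7501^1 = -0.531438
  k=1: (−1)^2·4.8990/(2)·0.6613^1·0.7501^3 = +0.683658
d^2_{0,-1}(1.6964) = -0.531438 +0.683658 = +0.152220
Phases: e^{-i·(0)·4.3763}=+1.000000+0.000000i, e^{-i·(-1)·0.6414}=+0.801259+0.598318i ⇒ D=+0.121967+0.091076i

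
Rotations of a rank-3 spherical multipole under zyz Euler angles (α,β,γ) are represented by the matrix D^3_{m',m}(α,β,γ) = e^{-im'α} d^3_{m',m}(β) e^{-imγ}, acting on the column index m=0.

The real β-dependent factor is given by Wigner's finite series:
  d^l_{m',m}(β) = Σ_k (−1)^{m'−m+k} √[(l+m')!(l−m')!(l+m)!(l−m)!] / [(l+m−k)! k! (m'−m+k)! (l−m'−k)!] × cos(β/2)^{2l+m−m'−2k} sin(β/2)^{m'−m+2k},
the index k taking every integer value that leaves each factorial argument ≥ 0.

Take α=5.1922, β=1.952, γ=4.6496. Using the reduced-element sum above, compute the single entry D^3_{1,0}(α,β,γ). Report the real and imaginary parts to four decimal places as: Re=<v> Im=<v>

Re=0.0571 Im=0.1098

D^3_{1,0}(5.1922,1.952,4.6496) = e^{-i·1·5.1922}·d^3_{1,0}(1.952)·e^{-i·0·4.6496}. Compute d first:
With c≡cos(β/2)=0.560340 and s≡sin(β/2)=0.828263, N=[24·2·6·6]^{1/2}=41.569219
The bounds max(0,m−m')=0 and min(l+m,l−m')=2 give 3 terms
  k=0: (−1)^1·41.5692/(12)·0.5603^5·0.8283^1 = -0.158496
  k=1: (−1)^2·41.5692/(4)·0.5603^3·0.8283^3 = +1.038894
  k=2: (−1)^3·41.5692/(12)·0.5603^1·0.8283^5 = -0.756628
d^3_{1,0}(1.952) = -0.158496 +1.038894 -0.756628 = +0.123770
Attach z-rotation phases: D = e^{-i(1)(5.1922)}·(+0.123770)·e^{-i(0)(4.6496)} = +0.057134+0.109794i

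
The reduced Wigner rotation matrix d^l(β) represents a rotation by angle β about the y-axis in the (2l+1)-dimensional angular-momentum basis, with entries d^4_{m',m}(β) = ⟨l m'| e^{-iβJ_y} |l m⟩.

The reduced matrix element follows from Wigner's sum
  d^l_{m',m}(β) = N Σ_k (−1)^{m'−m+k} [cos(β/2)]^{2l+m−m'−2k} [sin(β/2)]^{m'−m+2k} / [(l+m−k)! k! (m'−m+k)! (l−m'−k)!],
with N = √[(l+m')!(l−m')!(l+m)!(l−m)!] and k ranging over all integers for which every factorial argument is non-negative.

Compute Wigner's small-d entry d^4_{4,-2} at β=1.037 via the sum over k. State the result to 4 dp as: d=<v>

d^4_{4,-2}(β=1.037) via Wigner's sum:
c=cos(1.037/2)=0.868564, s=sin(1.037/2)=0.495578; N=√[40320·1·2·720]=7619.763776
k∈{0} keeps every argument non-negative
  k=0: (−1)^6·7619.7638/(1440)·0.8686^2·0.4956^6 = +0.059136
d^4_{4,-2}(1.037) = +0.059136

d=0.0591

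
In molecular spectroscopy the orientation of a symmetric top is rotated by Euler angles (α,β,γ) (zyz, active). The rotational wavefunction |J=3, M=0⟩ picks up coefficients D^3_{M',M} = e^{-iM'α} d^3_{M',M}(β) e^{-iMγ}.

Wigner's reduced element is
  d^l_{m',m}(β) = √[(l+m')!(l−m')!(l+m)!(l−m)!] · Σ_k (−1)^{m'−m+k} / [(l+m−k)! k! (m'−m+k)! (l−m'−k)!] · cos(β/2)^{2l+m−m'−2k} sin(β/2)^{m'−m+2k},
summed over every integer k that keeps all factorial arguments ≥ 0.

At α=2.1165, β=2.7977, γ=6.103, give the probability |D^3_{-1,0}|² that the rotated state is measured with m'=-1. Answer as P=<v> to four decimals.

P=0.2510

Split into d^3_{-1,0}(β=2.7977) × two z-phases.
c=cos(2.7977/2)=0.171100, s=sin(2.7977/2)=0.985254; N=√[2·24·6·6]=41.569219
k: max(0,(0)−(-1))=1 … min(3+(0),3−(-1))=3
  k=1: (−1)^0·41.5692/(12)·0.1711^5·0.9853^1 = +0.000500
  k=2: (−1)^1·41.5692/(4)·0.1711^3·0.9853^3 = -0.049786
  k=3: (−1)^2·41.5692/(12)·0.1711^1·0.9853^5 = +0.550277
d^3_{-1,0}(2.7977) = +0.000500 -0.049786 +0.550277 = +0.500992
|D^3_{-1,0}|² = |d^3_{-1,0}(β)|² = (+0.500992)² = 0.250993 (the z-rotation phases have unit modulus)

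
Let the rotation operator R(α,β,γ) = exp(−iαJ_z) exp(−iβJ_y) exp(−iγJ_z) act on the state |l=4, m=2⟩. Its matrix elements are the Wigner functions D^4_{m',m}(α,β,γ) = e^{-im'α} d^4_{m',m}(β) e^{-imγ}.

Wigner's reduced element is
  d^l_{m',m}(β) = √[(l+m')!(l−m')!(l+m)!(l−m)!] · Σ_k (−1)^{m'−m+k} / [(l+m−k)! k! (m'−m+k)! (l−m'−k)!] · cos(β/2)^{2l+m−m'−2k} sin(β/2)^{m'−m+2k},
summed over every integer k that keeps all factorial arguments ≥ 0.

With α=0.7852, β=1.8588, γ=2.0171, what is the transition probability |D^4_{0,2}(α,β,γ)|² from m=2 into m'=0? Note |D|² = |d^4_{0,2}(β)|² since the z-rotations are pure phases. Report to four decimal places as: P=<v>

Split into d^4_{0,2}(β=1.8588) × two z-phases.
c=cos(1.8588/2)=0.598315, s=sin(1.8588/2)=0.801261; N=√[24·24·720·2]=910.735966
k: max(0,(2)−(0))=2 … min(4+(2),4−(0))=4
  k=2: (−1)^0·910.7360/(96)·0.5983^6·0.8013^2 = +0.279414
  k=3: (−1)^1·910.7360/(36)·0.5983^4·0.8013^4 = -1.336304
  k=4: (−1)^2·910.7360/(96)·0.5983^2·0.8013^6 = +0.898722
d^4_{0,2}(1.8588) = +0.279414 -1.336304 +0.898722 = -0.158169
|D^4_{0,2}|² = |d^4_{0,2}(β)|² = (-0.158169)² = 0.025017 (the z-rotation phases have unit modulus)

P=0.0250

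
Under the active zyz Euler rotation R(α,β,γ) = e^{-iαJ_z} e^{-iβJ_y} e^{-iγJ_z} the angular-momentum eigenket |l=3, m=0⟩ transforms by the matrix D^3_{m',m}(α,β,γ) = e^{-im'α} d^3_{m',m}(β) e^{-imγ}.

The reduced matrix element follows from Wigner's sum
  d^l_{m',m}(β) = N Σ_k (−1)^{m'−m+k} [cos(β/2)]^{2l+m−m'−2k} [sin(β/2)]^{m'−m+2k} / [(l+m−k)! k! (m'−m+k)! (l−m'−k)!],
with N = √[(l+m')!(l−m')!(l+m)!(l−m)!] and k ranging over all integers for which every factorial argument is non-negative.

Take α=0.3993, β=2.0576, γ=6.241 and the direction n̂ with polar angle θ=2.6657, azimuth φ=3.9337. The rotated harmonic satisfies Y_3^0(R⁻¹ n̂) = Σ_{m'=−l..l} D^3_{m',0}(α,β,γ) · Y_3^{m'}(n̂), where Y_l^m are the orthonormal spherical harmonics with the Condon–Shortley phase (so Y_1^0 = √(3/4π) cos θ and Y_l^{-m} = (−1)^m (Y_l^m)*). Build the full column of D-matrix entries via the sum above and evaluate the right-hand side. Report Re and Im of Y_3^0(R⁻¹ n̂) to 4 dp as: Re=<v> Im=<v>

Re=-0.0466 Im=0.0000

Need the full column D^3_{m',0} for m'=−3..3 at α=0.3993, β=2.0576, γ=6.241.
cos(β/2)=0.515847, sin(β/2)=0.856681
d^3_{-3,0}: single k=3 term ⇒ +0.385954;  D = +0.140608+0.359429i
d^3_{-2,0}: k∈[2..3] ⇒ +0.284631 -0.785016 = -0.500385;  D = -0.349124-0.358466i
d^3_{-1,0}: k∈[1..3] ⇒ +0.108396 -0.896875 +0.824530 = +0.036051;  D = +0.033215+0.014016i
d^3_{0,0}: k∈[0..3] ⇒ +0.018842 -0.467697 +1.289913 -0.395288 = +0.445770;  D = +0.445770+0.000000i
d^3_{1,0}: k∈[0..2] ⇒ -0.108396 +0.896875 -0.824530 = -0.036051;  D = -0.033215+0.014016i
d^3_{2,0}: k∈[0..1] ⇒ +0.284631 -0.785016 = -0.500385;  D = -0.349124+0.358466i
d^3_{3,0}: single k=0 term ⇒ -0.385954;  D = -0.140608+0.359429i
Y_3^{m'}(θ=2.6657,φ=3.9337) and Σ D·Y over m':
  (+0.1406+0.3594i)·(+0.0289+0.0278i)  (-0.3491-0.3585i)·(+0.0026+0.1906i)  (+0.0332+0.0140i)·(-0.3068+0.3110i)  (+0.4458+0.0000i)·(-0.3153+0.0000i)  (-0.0332+0.0140i)·(+0.3068+0.3110i)  (-0.3491+0.3585i)·(+0.0026-0.1906i)  (-0.1406+0.3594i)·(-0.0289+0.0278i)
Y_3^0(R⁻¹ n̂) = -0.046604-0.000000i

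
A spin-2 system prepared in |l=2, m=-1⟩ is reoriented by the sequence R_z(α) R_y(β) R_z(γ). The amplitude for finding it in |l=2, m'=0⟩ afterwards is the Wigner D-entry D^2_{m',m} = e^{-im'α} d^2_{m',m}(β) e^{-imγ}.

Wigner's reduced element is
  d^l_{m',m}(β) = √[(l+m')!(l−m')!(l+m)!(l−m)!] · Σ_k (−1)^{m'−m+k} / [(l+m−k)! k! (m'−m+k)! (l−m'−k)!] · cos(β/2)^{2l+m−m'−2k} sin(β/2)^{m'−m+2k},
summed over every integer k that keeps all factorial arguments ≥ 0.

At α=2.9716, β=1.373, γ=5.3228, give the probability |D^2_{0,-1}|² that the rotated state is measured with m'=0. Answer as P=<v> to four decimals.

Split into d^2_{0,-1}(β=1.373) × two z-phases.
Half-angle: c=0.773469, s=0.633834. N=√(2·2·1·6)=4.898979
The bounds max(0,m−m')=0 and min(l+m,l−m')=1 give 2 terms
  k=0: (−1)^1·4.8990/(2)·0.7735^3·0.6338^1 = -0.718423
  k=1: (−1)^2·4.8990/(2)·0.7735^1·0.6338^3 = +0.482442
d^2_{0,-1}(1.373) = -0.718423 +0.482442 = -0.235981
|D^2_{0,-1}|² = |d^2_{0,-1}(β)|² = (-0.235981)² = 0.055687 (the z-rotation phases have unit modulus)

P=0.0557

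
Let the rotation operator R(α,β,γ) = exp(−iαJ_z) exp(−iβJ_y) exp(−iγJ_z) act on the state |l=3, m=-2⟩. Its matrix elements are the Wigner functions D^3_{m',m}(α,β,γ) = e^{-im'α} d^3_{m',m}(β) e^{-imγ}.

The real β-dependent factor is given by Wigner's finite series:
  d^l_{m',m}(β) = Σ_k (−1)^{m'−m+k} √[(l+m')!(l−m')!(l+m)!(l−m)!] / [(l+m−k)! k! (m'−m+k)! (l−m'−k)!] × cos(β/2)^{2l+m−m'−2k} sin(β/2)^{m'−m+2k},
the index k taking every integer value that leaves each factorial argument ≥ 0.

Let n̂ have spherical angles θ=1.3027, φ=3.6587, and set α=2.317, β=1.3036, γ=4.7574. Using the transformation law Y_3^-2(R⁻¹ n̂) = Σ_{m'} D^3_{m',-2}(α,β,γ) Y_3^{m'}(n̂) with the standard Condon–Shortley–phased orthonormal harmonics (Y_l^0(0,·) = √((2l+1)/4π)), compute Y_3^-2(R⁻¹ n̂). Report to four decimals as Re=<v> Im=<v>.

Re=0.2508 Im=-0.0845

Need the full column D^3_{m',-2} for m'=−3..3 at α=2.317, β=1.3036, γ=4.7574.
cos(β/2)=0.794993, sin(β/2)=0.606618
d^3_{-3,-2}: single k=1 term ⇒ +0.471855;  D = -0.342720-0.324330i
d^3_{-2,-2}: k∈[0..1] ⇒ +0.252453 -0.734945 = -0.482492;  D = +0.005613-0.482459i
d^3_{-1,-2}: k∈[0..1] ⇒ -0.609162 +0.709360 = +0.100199;  D = +0.074359-0.067160i
d^3_{0,-2}: k∈[0..1] ⇒ +0.805092 -0.468759 = +0.336333;  D = -0.334971-0.030236i
d^3_{1,-2}: k∈[0..1] ⇒ -0.709360 +0.206510 = -0.502850;  D = -0.306787-0.398422i
d^3_{2,-2}: k∈[0..1] ⇒ +0.427917 -0.049830 = +0.378086;  D = +0.063373-0.372737i
d^3_{3,-2}: single k=0 term ⇒ -0.159962;  D = +0.133995-0.087367i
Y_3^{m'}(θ=1.3027,φ=3.6587) and Σ D·Y over m':
  (-0.3427-0.3243i)·(-0.0073+0.3740i)  (+0.0056-0.4825i)·(+0.1287-0.2163i)  (+0.0744-0.0672i)·(+0.1758-0.1000i)  (-0.3350-0.0302i)·(-0.2619+0.0000i)  (-0.3068-0.3984i)·(-0.1758-0.1000i)  (+0.0634-0.3727i)·(+0.1287+0.2163i)  (+0.1340-0.0874i)·(+0.0073+0.3740i)
Y_3^-2(R⁻¹ n̂) = +0.250776-0.084477i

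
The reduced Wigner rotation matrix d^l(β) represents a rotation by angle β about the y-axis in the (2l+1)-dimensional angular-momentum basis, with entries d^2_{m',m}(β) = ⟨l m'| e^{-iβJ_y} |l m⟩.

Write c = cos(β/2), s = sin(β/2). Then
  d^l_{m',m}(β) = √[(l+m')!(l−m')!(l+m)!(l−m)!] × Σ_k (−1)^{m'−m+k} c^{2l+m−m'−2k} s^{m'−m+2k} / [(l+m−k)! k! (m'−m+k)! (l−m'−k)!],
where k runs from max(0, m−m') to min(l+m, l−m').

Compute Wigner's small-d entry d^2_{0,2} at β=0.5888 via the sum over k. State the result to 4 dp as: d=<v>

d^2_{0,2}(β=0.5888) via Wigner's sum:
With c≡cos(β/2)=0.956976 and s≡sin(β/2)=0.290166, N=[2·2·24·1]^{1/2}=9.797959
k∈{2} keeps every argument non-negative
  k=2: (−1)^0·9.7980/(4)·0.9570^2·0.2902^2 = +0.188873
d^2_{0,2}(0.5888) = +0.188873

d=0.1889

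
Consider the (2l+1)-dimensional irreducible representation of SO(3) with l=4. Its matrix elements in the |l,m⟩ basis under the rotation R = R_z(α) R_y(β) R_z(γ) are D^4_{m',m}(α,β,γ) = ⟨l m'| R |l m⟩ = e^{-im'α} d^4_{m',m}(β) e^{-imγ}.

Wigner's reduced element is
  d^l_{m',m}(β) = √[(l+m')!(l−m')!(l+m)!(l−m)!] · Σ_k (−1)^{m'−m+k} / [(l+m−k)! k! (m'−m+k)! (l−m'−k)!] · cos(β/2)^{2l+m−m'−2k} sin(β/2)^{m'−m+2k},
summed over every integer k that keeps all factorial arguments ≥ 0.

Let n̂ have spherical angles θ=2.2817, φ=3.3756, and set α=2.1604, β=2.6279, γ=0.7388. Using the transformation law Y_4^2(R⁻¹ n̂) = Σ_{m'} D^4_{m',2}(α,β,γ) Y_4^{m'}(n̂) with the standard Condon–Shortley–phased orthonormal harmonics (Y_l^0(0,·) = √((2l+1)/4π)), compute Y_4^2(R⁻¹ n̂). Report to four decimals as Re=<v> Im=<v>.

Need the full column D^4_{m',2} for m'=−4..4 at α=2.1604, β=2.6279, γ=0.7388.
cos(β/2)=0.254032, sin(β/2)=0.967196
d^4_{-4,2}: single k=6 term ⇒ +0.279538;  D = +0.177933+0.215596i
d^4_{-3,2}: k∈[5..6] ⇒ +0.155747 -0.752580 = -0.596833;  D = -0.171358+0.571705i
d^4_{-2,2}: k∈[4..6] ⇒ +0.054664 -0.633933 +0.765800 = +0.186531;  D = -0.178288+0.054837i
d^4_{-1,2}: k∈[3..5] ⇒ +0.013536 -0.294335 +0.853346 = +0.572547;  D = +0.444187+0.361259i
d^4_{0,2}: k∈[2..4] ⇒ +0.002385 -0.092193 +0.501168 = +0.411360;  D = +0.038282-0.409575i
d^4_{1,2}: k∈[1..3] ⇒ +0.000280 -0.020304 +0.196223 = +0.176199;  D = -0.154932+0.083918i
d^4_{2,2}: k∈[0..2] ⇒ +0.000017 -0.003017 +0.054664 = +0.051664;  D = +0.045711+0.024077i
d^4_{3,2}: k∈[0..1] ⇒ -0.000247 +0.010744 = +0.010497;  D = -0.001098-0.010439i
d^4_{4,2}: single k=0 term ⇒ +0.001330;  D = -0.001022+0.000851i
Y_4^{m'}(θ=2.2817,φ=3.3756) and Σ D·Y over m':
  (+0.1779+0.2156i)·(+0.0865-0.1175i)  (-0.1714+0.5717i)·(+0.2714-0.2295i)  (-0.1783+0.0548i)·(+0.3395-0.1716i)  (+0.4442+0.3613i)·(-0.0044+0.0011i)  (+0.0383-0.4096i)·(-0.3627+0.0000i)  (-0.1549+0.0839i)·(+0.0044+0.0011i)  (+0.0457+0.0241i)·(+0.3395+0.1716i)  (-0.0011-0.0104i)·(-0.2714-0.2295i)  (-0.0010+0.0009i)·(+0.0865+0.1175i)
Y_4^2(R⁻¹ n̂) = +0.066394+0.408092i

Re=0.0664 Im=0.4081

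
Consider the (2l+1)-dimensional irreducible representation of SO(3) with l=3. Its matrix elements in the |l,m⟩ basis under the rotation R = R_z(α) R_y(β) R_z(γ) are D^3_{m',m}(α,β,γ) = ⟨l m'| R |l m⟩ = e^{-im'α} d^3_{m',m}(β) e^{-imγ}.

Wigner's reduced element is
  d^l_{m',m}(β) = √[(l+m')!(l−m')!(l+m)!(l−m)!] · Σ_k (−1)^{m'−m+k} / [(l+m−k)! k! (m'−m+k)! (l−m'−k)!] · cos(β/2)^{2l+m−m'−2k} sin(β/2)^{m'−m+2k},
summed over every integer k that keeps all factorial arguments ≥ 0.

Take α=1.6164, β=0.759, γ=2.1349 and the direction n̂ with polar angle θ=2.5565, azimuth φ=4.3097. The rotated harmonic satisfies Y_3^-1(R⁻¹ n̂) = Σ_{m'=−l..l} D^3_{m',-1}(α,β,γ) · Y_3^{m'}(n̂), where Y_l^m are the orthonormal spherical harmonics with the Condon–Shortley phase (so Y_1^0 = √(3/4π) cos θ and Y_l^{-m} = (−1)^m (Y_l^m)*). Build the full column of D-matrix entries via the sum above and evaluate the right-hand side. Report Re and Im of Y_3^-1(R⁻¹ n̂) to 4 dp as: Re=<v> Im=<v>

Re=0.0999 Im=0.3468

Need the full column D^3_{m',-1} for m'=−3..3 at α=1.6164, β=0.759, γ=2.1349.
cos(β/2)=0.928850, sin(β/2)=0.370456
d^3_{-3,-1}: single k=2 term ⇒ +0.395641;  D = +0.302370+0.255156i
d^3_{-2,-1}: k∈[1..2] ⇒ +0.809962 -0.257678 = +0.552284;  D = +0.336565-0.437883i
d^3_{-1,-1}: k∈[0..2] ⇒ +0.642205 -0.817233 +0.097497 = -0.077532;  D = +0.063562+0.044397i
d^3_{0,-1}: k∈[0..2] ⇒ -0.887269 +0.423408 -0.022450 = -0.486311;  D = +0.260010-0.410966i
d^3_{1,-1}: k∈[0..2] ⇒ +0.612925 -0.129995 +0.002585 = +0.485514;  D = +0.421700+0.240610i
d^3_{2,-1}: k∈[0..1] ⇒ -0.257678 +0.020494 = -0.237184;  D = -0.108029+0.211153i
d^3_{3,-1}: single k=0 term ⇒ +0.062934;  D = -0.057275-0.026080i
Y_3^{m'}(θ=2.5565,φ=4.3097) and Σ D·Y over m':
  (+0.3024+0.2552i)·(+0.0657-0.0249i)  (+0.3366-0.4379i)·(+0.1800+0.1874i)  (+0.0636+0.0444i)·(-0.1731+0.4064i)  (+0.2600-0.4110i)·(-0.1478+0.0000i)  (+0.4217+0.2406i)·(+0.1731+0.4064i)  (-0.1080+0.2112i)·(+0.1800-0.1874i)  (-0.0573-0.0261i)·(-0.0657-0.0249i)
Y_3^-1(R⁻¹ n̂) = +0.099863+0.346762i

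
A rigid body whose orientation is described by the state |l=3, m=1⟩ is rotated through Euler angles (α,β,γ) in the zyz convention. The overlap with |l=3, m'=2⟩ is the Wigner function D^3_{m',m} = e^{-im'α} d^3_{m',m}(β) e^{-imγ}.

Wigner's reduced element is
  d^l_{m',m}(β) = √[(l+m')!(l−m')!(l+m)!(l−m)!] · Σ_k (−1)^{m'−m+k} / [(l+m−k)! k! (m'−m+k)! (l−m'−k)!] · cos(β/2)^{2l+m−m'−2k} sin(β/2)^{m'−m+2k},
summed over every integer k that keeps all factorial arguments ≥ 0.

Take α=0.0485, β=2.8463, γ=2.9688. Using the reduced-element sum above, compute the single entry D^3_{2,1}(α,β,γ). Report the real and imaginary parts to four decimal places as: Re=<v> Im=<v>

Re=-0.0192 Im=-0.0015

First d^3_{2,1}(β=2.8463), then the phase factors e^{-i(2)α} and e^{-i(1)γ}:
c=cos(2.8463/2)=0.147110, s=sin(2.8463/2)=0.989120; N=√[120·1·24·2]=75.894664
Admissible k: 0..1 (factorial args all ≥0)
  k=0: (−1)^1·75.8947/(24)·0.1471^5·0.9891^1 = -0.000216
  k=1: (−1)^2·75.8947/(12)·0.1471^3·0.9891^3 = +0.019485
d^3_{2,1}(2.8463) = -0.000216 +0.019485 = +0.019270
Phases: e^{-i·(2)·0.0485}=+0.995299-0.096848i, e^{-i·(1)·2.9688}=-0.985108-0.171934i ⇒ D=-0.019215-0.001459i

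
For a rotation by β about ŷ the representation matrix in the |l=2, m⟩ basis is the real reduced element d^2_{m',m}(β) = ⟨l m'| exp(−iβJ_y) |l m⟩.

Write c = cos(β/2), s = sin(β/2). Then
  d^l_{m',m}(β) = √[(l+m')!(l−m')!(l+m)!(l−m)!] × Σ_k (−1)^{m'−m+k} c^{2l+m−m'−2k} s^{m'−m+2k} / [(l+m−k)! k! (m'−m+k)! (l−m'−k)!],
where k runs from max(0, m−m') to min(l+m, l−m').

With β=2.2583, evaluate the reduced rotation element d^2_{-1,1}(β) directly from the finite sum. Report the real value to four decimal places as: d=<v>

d^2_{-1,1}(β=2.2583) via Wigner's sum:
Half-angle: c=0.427428, s=0.904049. N=√(1·6·6·1)=6.000000
k: max(0,(1)−(-1))=2 … min(2+(1),2−(-1))=3
  k=2: (−1)^0·6.0000/(2)·0.4274^2·0.9040^2 = +0.447953
  k=3: (−1)^1·6.0000/(6)·0.4274^0·0.9040^4 = -0.667987
d^2_{-1,1}(2.2583) = +0.447953 -0.667987 = -0.220035

d=-0.2200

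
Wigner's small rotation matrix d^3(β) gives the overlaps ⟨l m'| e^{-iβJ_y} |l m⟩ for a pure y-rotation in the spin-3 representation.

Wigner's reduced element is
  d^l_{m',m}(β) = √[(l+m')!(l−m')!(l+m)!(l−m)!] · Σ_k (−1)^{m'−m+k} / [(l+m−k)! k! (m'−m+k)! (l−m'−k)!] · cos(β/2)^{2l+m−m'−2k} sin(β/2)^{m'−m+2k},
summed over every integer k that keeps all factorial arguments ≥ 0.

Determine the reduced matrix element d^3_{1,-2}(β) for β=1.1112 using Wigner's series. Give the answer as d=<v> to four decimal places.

d=-0.4594

d^3_{1,-2}(β=1.1112) via Wigner's sum:
With c≡cos(β/2)=0.849584 and s≡sin(β/2)=0.527453, N=[24·2·1·120]^{1/2}=75.894664
k∈{0,1} keeps every argument non-negative
  k=0: (−1)^3·75.8947/(12)·0.8496^3·0.5275^3 = -0.569116
  k=1: (−1)^4·75.8947/(24)·0.8496^1·0.5275^5 = +0.109680
d^3_{1,-2}(1.1112) = -0.569116 +0.109680 = -0.459436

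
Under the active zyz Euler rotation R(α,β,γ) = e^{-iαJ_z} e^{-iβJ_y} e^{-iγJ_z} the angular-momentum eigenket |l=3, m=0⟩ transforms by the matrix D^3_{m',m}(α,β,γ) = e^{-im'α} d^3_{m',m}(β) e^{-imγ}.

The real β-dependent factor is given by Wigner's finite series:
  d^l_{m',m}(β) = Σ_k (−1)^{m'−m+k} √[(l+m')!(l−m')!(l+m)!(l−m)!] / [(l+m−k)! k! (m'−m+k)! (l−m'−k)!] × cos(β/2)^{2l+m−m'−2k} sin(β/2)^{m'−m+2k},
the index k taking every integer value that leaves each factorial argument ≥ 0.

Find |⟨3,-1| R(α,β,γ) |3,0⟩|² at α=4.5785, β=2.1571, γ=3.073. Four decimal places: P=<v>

P=0.0366

First d^3_{-1,0}(β=2.1571), then the phase factors e^{-i(-1)α} and e^{-i(0)γ}:
Half-angle: c=0.472607, s=0.881273. N=√(2·24·6·6)=41.569219
Admissible k: 1..3 (factorial args all ≥0)
  k=1: (−1)^0·41.5692/(12)·0.4726^5·0.8813^1 = +0.071978
  k=2: (−1)^1·41.5692/(4)·0.4726^3·0.8813^3 = -0.750833
  k=3: (−1)^2·41.5692/(12)·0.4726^1·0.8813^5 = +0.870250
d^3_{-1,0}(2.1571) = +0.071978 -0.750833 +0.870250 = +0.191395
|D^3_{-1,0}|² = |d^3_{-1,0}(β)|² = (+0.191395)² = 0.036632 (the z-rotation phases have unit modulus)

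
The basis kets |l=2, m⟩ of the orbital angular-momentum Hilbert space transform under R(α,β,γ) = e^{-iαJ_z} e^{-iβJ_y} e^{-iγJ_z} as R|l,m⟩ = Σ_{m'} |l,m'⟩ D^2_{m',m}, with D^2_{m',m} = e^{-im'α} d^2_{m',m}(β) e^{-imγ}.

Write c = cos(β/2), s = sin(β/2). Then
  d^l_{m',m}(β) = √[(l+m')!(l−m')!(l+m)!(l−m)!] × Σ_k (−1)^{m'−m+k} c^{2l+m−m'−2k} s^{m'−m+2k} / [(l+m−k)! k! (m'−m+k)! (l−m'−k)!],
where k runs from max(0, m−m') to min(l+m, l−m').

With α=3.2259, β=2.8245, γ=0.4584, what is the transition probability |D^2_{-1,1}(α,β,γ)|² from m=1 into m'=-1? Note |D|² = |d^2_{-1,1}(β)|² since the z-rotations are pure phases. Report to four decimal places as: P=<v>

Split into d^2_{-1,1}(β=2.8245) × two z-phases.
c=cos(2.8245/2)=0.157883, s=sin(2.8245/2)=0.987458; N=√[1·6·6·1]=6.000000
Admissible k: 2..3 (factorial args all ≥0)
  k=2: (−1)^0·6.0000/(2)·0.1579^2·0.9875^2 = +0.072917
  k=3: (−1)^1·6.0000/(6)·0.1579^0·0.9875^4 = -0.950767
d^2_{-1,1}(2.8245) = +0.072917 -0.950767 = -0.877850
|D^2_{-1,1}|² = |d^2_{-1,1}(β)|² = (-0.877850)² = 0.770621 (the z-rotation phases have unit modulus)

P=0.7706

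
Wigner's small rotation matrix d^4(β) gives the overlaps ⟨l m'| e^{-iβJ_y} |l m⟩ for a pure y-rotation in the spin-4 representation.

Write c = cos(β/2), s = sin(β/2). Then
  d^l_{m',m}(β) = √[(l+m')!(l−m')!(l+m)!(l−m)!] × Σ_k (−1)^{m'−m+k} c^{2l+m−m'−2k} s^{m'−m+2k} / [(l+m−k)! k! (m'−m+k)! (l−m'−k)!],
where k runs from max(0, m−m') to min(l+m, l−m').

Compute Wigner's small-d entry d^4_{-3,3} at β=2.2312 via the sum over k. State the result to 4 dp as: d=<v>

d=0.2868

d^4_{-3,3}(β=2.2312) via Wigner's sum:
Half-angle: c=0.439639, s=0.898175. N=√(1·5040·5040·1)=5040.000000
The bounds max(0,m−m')=6 and min(l+m,l−m')=7 give 2 terms
  k=6: (−1)^0·5040.0000/(720)·0.4396^2·0.8982^6 = +0.710321
  k=7: (−1)^1·5040.0000/(5040)·0.4396^0·0.8982^8 = -0.423532
d^4_{-3,3}(2.2312) = +0.710321 -0.423532 = +0.286789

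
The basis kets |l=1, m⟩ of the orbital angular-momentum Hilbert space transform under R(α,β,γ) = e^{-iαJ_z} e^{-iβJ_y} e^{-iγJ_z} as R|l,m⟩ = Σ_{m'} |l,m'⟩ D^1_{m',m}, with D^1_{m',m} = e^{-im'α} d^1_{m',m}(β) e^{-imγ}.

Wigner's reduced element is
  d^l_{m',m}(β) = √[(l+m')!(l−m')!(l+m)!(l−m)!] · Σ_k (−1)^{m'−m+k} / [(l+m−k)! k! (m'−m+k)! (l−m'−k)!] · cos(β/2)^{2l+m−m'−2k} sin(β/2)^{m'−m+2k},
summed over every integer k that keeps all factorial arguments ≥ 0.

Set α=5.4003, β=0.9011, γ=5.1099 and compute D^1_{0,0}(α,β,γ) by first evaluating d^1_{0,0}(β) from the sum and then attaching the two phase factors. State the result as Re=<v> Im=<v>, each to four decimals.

Re=0.6207 Im=0.0000

D^1_{0,0}(5.4003,0.9011,5.1099) = e^{-i·0·5.4003}·d^1_{0,0}(0.9011)·e^{-i·0·5.1099}. Compute d first:
With c≡cos(β/2)=0.900208 and s≡sin(β/2)=0.435461, N=[1·1·1·1]^{1/2}=1.000000
k: max(0,(0)−(0))=0 … min(1+(0),1−(0))=1
  k=0: (−1)^0·1.0000/(1)·0.9002^2·0.4355^0 = +0.810374
  k=1: (−1)^1·1.0000/(1)·0.9002^0·0.4355^2 = -0.189626
d^1_{0,0}(0.9011) = +0.810374 -0.189626 = +0.620748
Attach z-rotation phases: D = e^{-i(0)(5.4003)}·(+0.620748)·e^{-i(0)(5.1099)} = +0.620748+0.000000i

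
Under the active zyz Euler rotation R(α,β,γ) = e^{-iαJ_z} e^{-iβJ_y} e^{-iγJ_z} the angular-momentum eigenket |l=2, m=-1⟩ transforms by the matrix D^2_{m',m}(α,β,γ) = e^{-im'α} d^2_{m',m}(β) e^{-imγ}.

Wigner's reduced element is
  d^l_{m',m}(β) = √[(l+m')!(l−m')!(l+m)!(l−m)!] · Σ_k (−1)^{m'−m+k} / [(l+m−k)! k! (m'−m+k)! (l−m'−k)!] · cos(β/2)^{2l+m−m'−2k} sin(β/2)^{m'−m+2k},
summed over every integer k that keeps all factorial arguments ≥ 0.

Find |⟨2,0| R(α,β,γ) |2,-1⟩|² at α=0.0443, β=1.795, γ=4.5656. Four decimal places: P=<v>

P=0.0705

D^2_{0,-1}(0.0443,1.795,4.5656) = e^{-i·0·0.0443}·d^2_{0,-1}(1.795)·e^{-i·-1·4.5656}. Compute d first:
c=cos(1.795/2)=0.623566, s=sin(1.795/2)=0.781770; N=√[2·2·1·6]=4.898979
The bounds max(0,m−m')=0 and min(l+m,l−m')=1 give 2 terms
  k=0: (−1)^1·4.8990/(2)·0.6236^3·0.7818^1 = -0.464304
  k=1: (−1)^2·4.8990/(2)·0.6236^1·0.7818^3 = +0.729787
d^2_{0,-1}(1.795) = -0.464304 +0.729787 = +0.265482
|D^2_{0,-1}|² = |d^2_{0,-1}(β)|² = (+0.265482)² = 0.070481 (the z-rotation phases have unit modulus)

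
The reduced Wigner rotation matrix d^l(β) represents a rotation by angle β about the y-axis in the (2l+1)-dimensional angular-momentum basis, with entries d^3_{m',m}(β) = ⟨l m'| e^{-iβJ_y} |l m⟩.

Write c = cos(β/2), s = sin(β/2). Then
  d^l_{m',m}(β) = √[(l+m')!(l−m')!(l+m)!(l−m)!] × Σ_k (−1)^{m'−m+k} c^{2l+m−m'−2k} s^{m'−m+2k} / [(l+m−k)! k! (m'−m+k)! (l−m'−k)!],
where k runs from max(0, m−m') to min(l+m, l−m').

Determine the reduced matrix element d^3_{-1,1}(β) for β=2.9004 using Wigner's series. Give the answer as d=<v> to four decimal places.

d=0.8460

d^3_{-1,1}(β=2.9004) via Wigner's sum:
c=cos(2.9004/2)=0.120304, s=sin(2.9004/2)=0.992737; N=√[2·24·24·2]=48.000000
The bounds max(0,m−m')=2 and min(l+m,l−m')=4 give 3 terms
  k=2: (−1)^0·48.0000/(8)·0.1203^4·0.9927^2 = +0.001239
  k=3: (−1)^1·48.0000/(6)·0.1203^2·0.9927^4 = -0.112458
  k=4: (−1)^2·48.0000/(48)·0.1203^0·0.9927^6 = +0.957206
d^3_{-1,1}(2.9004) = +0.001239 -0.112458 +0.957206 = +0.845987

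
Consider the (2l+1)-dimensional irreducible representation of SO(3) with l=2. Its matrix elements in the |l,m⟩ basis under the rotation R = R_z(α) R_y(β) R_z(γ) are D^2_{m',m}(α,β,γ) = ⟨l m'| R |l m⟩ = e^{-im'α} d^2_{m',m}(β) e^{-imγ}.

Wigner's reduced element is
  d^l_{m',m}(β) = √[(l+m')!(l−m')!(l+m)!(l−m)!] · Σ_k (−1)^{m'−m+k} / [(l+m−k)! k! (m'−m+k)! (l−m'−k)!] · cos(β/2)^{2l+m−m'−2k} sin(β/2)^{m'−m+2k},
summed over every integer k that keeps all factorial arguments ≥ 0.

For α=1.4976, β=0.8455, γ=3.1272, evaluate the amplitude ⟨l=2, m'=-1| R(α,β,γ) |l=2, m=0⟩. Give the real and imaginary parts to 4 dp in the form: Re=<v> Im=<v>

Re=0.0445 Im=0.6063

D^2_{-1,0}(1.4976,0.8455,3.1272) = e^{-i·-1·1.4976}·d^2_{-1,0}(0.8455)·e^{-i·0·3.1272}. Compute d first:
Half-angle: c=0.911964, s=0.410270. N=√(1·6·2·2)=4.898979
k: max(0,(0)−(-1))=1 … min(2+(0),2−(-1))=2
  k=1: (−1)^0·4.8990/(2)·0.9120^3·0.4103^1 = +0.762217
  k=2: (−1)^1·4.8990/(2)·0.9120^1·0.4103^3 = -0.154263
d^2_{-1,0}(0.8455) = +0.762217 -0.154263 = +0.607954
Phases: e^{-i·(-1)·1.4976}=+0.073131+0.997322i, e^{-i·(0)·3.1272}=+1.000000+0.000000i ⇒ D=+0.044460+0.606326i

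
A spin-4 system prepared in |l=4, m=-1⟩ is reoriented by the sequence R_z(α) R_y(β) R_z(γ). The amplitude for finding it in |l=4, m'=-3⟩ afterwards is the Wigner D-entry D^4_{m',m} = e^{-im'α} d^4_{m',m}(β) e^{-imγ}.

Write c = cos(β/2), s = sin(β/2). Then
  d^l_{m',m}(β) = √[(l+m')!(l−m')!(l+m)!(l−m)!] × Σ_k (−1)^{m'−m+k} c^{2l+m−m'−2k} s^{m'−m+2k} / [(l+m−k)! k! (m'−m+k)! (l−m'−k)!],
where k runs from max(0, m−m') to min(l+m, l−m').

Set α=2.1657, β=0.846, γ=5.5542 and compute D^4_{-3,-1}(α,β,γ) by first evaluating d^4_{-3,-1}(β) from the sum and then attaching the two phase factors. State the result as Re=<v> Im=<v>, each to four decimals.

Re=0.4431 Im=-0.2508

First d^4_{-3,-1}(β=0.846), then the phase factors e^{-i(-3)α} and e^{-i(-1)γ}:
c=cos(0.846/2)=0.911862, s=sin(0.846/2)=0.410498; N=√[1·5040·6·120]=1904.940944
k∈{2,3} keeps every argument non-negative
  k=2: (−1)^0·1904.9409/(240)·0.9119^6·0.4105^2 = +0.768892
  k=3: (−1)^1·1904.9409/(144)·0.9119^4·0.4105^4 = -0.259704
d^4_{-3,-1}(0.846) = +0.768892 -0.259704 = +0.509189
Attach z-rotation phases: D = e^{-i(-3)(2.1657)}·(+0.509189)·e^{-i(-1)(5.5542)} = +0.443125-0.250824i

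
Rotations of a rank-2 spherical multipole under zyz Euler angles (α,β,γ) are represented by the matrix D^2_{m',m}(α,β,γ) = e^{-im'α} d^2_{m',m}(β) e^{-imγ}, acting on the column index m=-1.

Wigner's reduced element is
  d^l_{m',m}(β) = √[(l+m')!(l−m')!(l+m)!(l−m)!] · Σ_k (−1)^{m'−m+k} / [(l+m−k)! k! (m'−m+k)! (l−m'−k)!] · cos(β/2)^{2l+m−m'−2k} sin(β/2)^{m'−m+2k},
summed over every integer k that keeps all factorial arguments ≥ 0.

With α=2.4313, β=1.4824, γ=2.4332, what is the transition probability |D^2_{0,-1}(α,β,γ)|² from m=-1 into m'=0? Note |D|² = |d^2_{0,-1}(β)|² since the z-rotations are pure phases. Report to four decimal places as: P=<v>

P=0.0116

D^2_{0,-1}(2.4313,1.4824,2.4332) = e^{-i·0·2.4313}·d^2_{0,-1}(1.4824)·e^{-i·-1·2.4332}. Compute d first:
Half-angle: c=0.737659, s=0.675174. N=√(2·2·1·6)=4.898979
k: max(0,(-1)−(0))=0 … min(2+(-1),2−(0))=1
  k=0: (−1)^1·4.8990/(2)·0.7377^3·0.6752^1 = -0.663831
  k=1: (−1)^2·4.8990/(2)·0.7377^1·0.6752^3 = +0.556132
d^2_{0,-1}(1.4824) = -0.663831 +0.556132 = -0.107700
|D^2_{0,-1}|² = |d^2_{0,-1}(β)|² = (-0.107700)² = 0.011599 (the z-rotation phases have unit modulus)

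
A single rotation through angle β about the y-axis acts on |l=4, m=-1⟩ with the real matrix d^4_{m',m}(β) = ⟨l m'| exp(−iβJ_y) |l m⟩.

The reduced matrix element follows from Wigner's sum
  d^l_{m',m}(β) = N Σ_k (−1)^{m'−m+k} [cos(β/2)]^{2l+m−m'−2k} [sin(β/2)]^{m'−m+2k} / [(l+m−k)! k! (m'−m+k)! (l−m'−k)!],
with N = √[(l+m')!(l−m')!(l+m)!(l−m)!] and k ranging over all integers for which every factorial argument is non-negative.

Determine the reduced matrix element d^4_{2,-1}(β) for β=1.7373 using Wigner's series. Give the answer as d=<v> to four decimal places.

d^4_{2,-1}(β=1.7373) via Wigner's sum:
With c≡cos(β/2)=0.645858 and s≡sin(β/2)=0.763458, N=[720·2·6·120]^{1/2}=1018.233765
k∈{0,1,2} keeps every argument non-negative
  k=0: (−1)^3·1018.2338/(72)·0.6459^5·0.7635^3 = -0.707220
  k=1: (−1)^4·1018.2338/(48)·0.6459^3·0.7635^5 = +1.482320
  k=2: (−1)^5·1018.2338/(240)·0.6459^1·0.7635^7 = -0.414255
d^4_{2,-1}(1.7373) = -0.707220 +1.482320 -0.414255 = +0.360845

d=0.3608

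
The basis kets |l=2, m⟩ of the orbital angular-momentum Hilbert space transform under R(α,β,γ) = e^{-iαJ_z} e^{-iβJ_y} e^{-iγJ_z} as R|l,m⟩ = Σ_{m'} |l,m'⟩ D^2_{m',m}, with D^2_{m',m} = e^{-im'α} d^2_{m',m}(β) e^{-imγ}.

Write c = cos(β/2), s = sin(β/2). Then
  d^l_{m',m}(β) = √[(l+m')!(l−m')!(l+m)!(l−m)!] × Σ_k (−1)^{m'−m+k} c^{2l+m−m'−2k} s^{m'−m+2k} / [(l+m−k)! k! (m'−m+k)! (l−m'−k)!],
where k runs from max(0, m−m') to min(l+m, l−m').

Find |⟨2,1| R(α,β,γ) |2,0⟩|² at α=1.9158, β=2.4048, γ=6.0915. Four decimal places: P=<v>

P=0.3715

Split into d^2_{1,0}(β=2.4048) × two z-phases.
Half-angle: c=0.360120, s=0.932906. N=√(6·1·2·2)=4.898979
The bounds max(0,m−m')=0 and min(l+m,l−m')=1 give 2 terms
  k=0: (−1)^1·4.8990/(2)·0.3601^3·0.9329^1 = -0.106722
  k=1: (−1)^2·4.8990/(2)·0.3601^1·0.9329^3 = +0.716203
d^2_{1,0}(2.4048) = -0.106722 +0.716203 = +0.609481
|D^2_{1,0}|² = |d^2_{1,0}(β)|² = (+0.609481)² = 0.371467 (the z-rotation phases have unit modulus)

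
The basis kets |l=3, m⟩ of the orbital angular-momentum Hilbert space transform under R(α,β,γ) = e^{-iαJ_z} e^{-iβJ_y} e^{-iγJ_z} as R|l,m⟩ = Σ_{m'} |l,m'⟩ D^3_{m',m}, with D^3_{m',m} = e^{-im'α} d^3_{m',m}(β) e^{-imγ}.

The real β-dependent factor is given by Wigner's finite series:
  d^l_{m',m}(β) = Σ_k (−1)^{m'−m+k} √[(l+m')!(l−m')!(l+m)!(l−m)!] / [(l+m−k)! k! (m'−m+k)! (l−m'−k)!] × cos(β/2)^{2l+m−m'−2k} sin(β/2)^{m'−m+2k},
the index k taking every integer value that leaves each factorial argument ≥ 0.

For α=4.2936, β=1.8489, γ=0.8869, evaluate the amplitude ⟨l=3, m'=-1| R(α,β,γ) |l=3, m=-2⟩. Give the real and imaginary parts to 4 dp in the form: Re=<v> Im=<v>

Re=0.4912 Im=-0.1077

First d^3_{-1,-2}(β=1.8489), then the phase factors e^{-i(-1)α} and e^{-i(-2)γ}:
c=cos(1.8489/2)=0.602274, s=sin(1.8489/2)=0.798290; N=√[2·24·1·120]=75.894664
Admissible k: 0..1 (factorial args all ≥0)
  k=0: (−1)^1·75.8947/(24)·0.6023^5·0.7983^1 = -0.200046
  k=1: (−1)^2·75.8947/(12)·0.6023^3·0.7983^3 = +0.702900
d^3_{-1,-2}(1.8489) = -0.200046 +0.702900 = +0.502853
Phases: e^{-i·(-1)·4.2936}=-0.406654-0.913582i, e^{-i·(-2)·0.8869}=-0.201612+0.979465i ⇒ D=+0.491192-0.107668i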